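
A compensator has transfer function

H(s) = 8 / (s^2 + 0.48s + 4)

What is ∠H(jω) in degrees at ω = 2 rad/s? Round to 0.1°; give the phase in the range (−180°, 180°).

-90.0°

At s = jω = j2:
quadratic: (j2)² + 0.48·j2 + 4 = 0 + j0.96 → |·| ≈ 0.96, ∠ ≈ 90.00°
∠H = 0.00° − 90.00° = -90.00°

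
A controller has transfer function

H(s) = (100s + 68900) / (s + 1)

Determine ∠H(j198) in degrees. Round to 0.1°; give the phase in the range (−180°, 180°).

-73.7°

Substitute s = j198:
Numerator: 100(j198) + 68900 = 68900 + j19800
Denominator: (j198) + 1 = 1 + j198
|N| = √(68900² + 19800²) ≈ 71689, ∠N ≈ 16.03°
|D| = √(1² + 198²) ≈ 198, ∠D ≈ 89.71°
∠H = 16.03° − 89.71° = -73.68°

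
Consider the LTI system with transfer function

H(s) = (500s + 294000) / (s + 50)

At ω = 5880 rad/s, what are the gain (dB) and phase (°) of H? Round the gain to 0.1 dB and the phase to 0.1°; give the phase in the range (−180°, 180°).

Substitute s = j5880:
Numerator: 500(j5880) + 294000 = 294000 + j2940000
Denominator: (j5880) + 50 = 50 + j5880
|N| = √(294000² + 2940000²) ≈ 2.9547e+06, ∠N ≈ 84.29°
|D| = √(50² + 5880²) ≈ 5880.2, ∠D ≈ 89.51°
|H| = 2.9547e+06 / 5880.2 ≈ 502.48
Gain = 20 log₁₀(502.48) ≈ 54.02 dB
∠H = 84.29° − 89.51° = -5.22°

54.0 dB, -5.2°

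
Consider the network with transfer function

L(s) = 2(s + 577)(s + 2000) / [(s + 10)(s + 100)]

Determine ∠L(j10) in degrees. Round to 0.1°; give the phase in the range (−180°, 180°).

At s = jω = j10:
zero (s+577): 577 + j10 → |·| = √(577²+10²) = √333029 ≈ 577.09, ∠ = arctan(10/577) ≈ 0.99°
zero (s+2000): 2000 + j10 → |·| = √(2000²+10²) = √4000100 ≈ 2000, ∠ = arctan(10/2000) ≈ 0.29°
pole (s+10): 10 + j10 → |·| = √(10²+10²) = √200 ≈ 14.142, ∠ = arctan(10/10) ≈ 45.00°
pole (s+100): 100 + j10 → |·| = √(100²+10²) = √10100 ≈ 100.5, ∠ = arctan(10/100) ≈ 5.71°
∠L = 1.28° − 50.71° = -49.43°

-49.4°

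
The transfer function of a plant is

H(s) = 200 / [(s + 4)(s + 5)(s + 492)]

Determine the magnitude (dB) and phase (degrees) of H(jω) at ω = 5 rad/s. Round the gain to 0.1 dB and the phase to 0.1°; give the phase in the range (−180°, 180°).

At s = jω = j5:
pole (s+4): 4 + j5 → |·| = √(4²+5²) = √41 ≈ 6.4031, ∠ = arctan(5/4) ≈ 51.34°
pole (s+5): 5 + j5 → |·| = √(5²+5²) = √50 ≈ 7.0711, ∠ = arctan(5/5) ≈ 45.00°
pole (s+492): 492 + j5 → |·| = √(492²+5²) = √242089 ≈ 492.03, ∠ = arctan(5/492) ≈ 0.58°
|H| = 200 / 22278 ≈ 0.0089775
Gain = 20 log₁₀(0.0089775) ≈ -40.94 dB
∠H = 0.00° − 96.92° = -96.92°

-40.9 dB, -96.9°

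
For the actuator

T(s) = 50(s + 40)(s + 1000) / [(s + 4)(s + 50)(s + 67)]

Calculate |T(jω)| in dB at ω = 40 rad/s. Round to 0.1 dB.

At s = jω = j40:
zero (s+40): 40 + j40 → |·| = √(40²+40²) = √3200 ≈ 56.569, ∠ = arctan(40/40) ≈ 45.00°
zero (s+1000): 1000 + j40 → |·| = √(1000²+40²) = √1001600 ≈ 1000.8, ∠ = arctan(40/1000) ≈ 2.29°
pole (s+4): 4 + j40 → |·| = √(4²+40²) = √1616 ≈ 40.2, ∠ = arctan(40/4) ≈ 84.29°
pole (s+50): 50 + j40 → |·| = √(50²+40²) = √4100 ≈ 64.031, ∠ = arctan(40/50) ≈ 38.66°
pole (s+67): 67 + j40 → |·| = √(67²+40²) = √6089 ≈ 78.032, ∠ = arctan(40/67) ≈ 30.84°
|T| = 50 · 56614 / 2.0086e+05 ≈ 14.093
Gain = 20 log₁₀(14.093) ≈ 22.98 dB

23.0 dB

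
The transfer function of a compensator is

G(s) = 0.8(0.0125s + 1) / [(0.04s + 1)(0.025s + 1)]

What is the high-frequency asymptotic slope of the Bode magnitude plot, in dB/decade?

Each pole contributes −20 dB/decade at high frequency; each zero contributes +20 dB/decade.
Net: 1 zero(s) − 2 pole(s) → -20 dB/decade.

-20 dB/decade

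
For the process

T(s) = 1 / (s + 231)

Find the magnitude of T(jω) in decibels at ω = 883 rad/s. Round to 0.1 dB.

-59.2 dB

At s = jω = j883:
pole (s+231): 231 + j883 → |·| = √(231²+883²) = √833050 ≈ 912.72, ∠ = arctan(883/231) ≈ 75.34°
|T| = 1 / 912.72 ≈ 0.0010956
Gain = 20 log₁₀(0.0010956) ≈ -59.21 dB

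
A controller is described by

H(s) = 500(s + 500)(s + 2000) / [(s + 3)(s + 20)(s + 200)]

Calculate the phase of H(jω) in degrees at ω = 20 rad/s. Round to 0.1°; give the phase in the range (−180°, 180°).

-129.3°

At s = jω = j20:
zero (s+500): 500 + j20 → |·| = √(500²+20²) = √250400 ≈ 500.4, ∠ = arctan(20/500) ≈ 2.29°
zero (s+2000): 2000 + j20 → |·| = √(2000²+20²) = √4000400 ≈ 2000.1, ∠ = arctan(20/2000) ≈ 0.57°
pole (s+3): 3 + j20 → |·| = √(3²+20²) = √409 ≈ 20.224, ∠ = arctan(20/3) ≈ 81.47°
pole (s+20): 20 + j20 → |·| = √(20²+20²) = √800 ≈ 28.284, ∠ = arctan(20/20) ≈ 45.00°
pole (s+200): 200 + j20 → |·| = √(200²+20²) = √40400 ≈ 201, ∠ = arctan(20/200) ≈ 5.71°
∠H = 2.86° − 132.18° = -129.32°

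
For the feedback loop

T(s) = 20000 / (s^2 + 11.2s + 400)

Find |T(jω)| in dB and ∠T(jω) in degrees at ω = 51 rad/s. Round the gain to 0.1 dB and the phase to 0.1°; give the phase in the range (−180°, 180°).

At s = jω = j51:
quadratic: (j51)² + 11.2·j51 + 400 = -2201 + j571.2 → |·| ≈ 2273.9, ∠ ≈ 165.45°
|T| = 20000 / 2273.9 ≈ 8.7955
Gain = 20 log₁₀(8.7955) ≈ 18.89 dB
∠T = 0.00° − 165.45° = -165.45°

18.9 dB, -165.5°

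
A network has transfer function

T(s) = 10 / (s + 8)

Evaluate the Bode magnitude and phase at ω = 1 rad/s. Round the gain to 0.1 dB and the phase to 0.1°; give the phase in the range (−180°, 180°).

At s = jω = j1:
pole (s+8): 8 + j1 → |·| = √(8²+1²) = √65 ≈ 8.0623, ∠ = arctan(1/8) ≈ 7.13°
|T| = 10 / 8.0623 ≈ 1.2403
Gain = 20 log₁₀(1.2403) ≈ 1.87 dB
∠T = 0.00° − 7.13° = -7.13°

1.9 dB, -7.1°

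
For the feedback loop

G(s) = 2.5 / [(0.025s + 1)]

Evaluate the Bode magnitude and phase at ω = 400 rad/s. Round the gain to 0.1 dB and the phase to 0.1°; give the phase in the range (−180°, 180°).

At ω = 400 rad/s:
pole (1 + j400·0.025) = 1 + j10 → |·| ≈ 10.05, ∠ ≈ 84.29°
|G| = 2.5 · 1 / (10.05) ≈ 0.24876
Gain = 20 log₁₀(0.24876) ≈ -12.08 dB
∠G = (0°) − (84.29°) = -84.29°

-12.1 dB, -84.3°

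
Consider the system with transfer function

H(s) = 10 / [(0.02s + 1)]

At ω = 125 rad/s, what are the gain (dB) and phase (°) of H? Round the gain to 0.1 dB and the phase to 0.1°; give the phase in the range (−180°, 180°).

11.4 dB, -68.2°

At ω = 125 rad/s:
pole (1 + j125·0.02) = 1 + j2.5 → |·| ≈ 2.6926, ∠ ≈ 68.20°
|H| = 10 · 1 / (2.6926) ≈ 3.7139
Gain = 20 log₁₀(3.7139) ≈ 11.40 dB
∠H = (0°) − (68.20°) = -68.20°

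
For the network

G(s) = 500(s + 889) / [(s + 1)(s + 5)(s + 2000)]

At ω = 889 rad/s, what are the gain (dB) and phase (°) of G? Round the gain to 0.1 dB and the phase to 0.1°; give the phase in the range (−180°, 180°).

At s = jω = j889:
zero (s+889): 889 + j889 → |·| = √(889²+889²) = √1580642 ≈ 1257.2, ∠ = arctan(889/889) ≈ 45.00°
pole (s+1): 1 + j889 → |·| = √(1²+889²) = √790322 ≈ 889, ∠ = arctan(889/1) ≈ 89.94°
pole (s+5): 5 + j889 → |·| = √(5²+889²) = √790346 ≈ 889.01, ∠ = arctan(889/5) ≈ 89.68°
pole (s+2000): 2000 + j889 → |·| = √(2000²+889²) = √4790321 ≈ 2188.7, ∠ = arctan(889/2000) ≈ 23.97°
|G| = 500 · 1257.2 / 1.7298e+09 ≈ 0.00036339
Gain = 20 log₁₀(0.00036339) ≈ -68.79 dB
∠G = 45.00° − 203.59° = -158.59°

-68.8 dB, -158.6°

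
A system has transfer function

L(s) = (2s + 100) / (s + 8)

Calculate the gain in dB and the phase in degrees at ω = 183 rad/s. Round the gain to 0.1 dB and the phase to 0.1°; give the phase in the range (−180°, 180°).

6.3 dB, -12.8°

Substitute s = j183:
Numerator: 2(j183) + 100 = 100 + j366
Denominator: (j183) + 8 = 8 + j183
|N| = √(100² + 366²) ≈ 379.42, ∠N ≈ 74.72°
|D| = √(8² + 183²) ≈ 183.17, ∠D ≈ 87.50°
|L| = 379.42 / 183.17 ≈ 2.0714
Gain = 20 log₁₀(2.0714) ≈ 6.33 dB
∠L = 74.72° − 87.50° = -12.78°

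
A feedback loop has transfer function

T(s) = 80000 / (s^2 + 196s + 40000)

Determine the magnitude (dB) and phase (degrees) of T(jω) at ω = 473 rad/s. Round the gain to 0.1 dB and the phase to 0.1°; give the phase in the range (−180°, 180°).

At s = jω = j473:
quadratic: (j473)² + 196·j473 + 40000 = -183729 + j92708 → |·| ≈ 2.0579e+05, ∠ ≈ 153.22°
|T| = 80000 / 2.0579e+05 ≈ 0.38875
Gain = 20 log₁₀(0.38875) ≈ -8.21 dB
∠T = 0.00° − 153.22° = -153.22°

-8.2 dB, -153.2°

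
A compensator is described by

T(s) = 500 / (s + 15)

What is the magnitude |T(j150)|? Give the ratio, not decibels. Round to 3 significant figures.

3.32

At s = jω = j150:
pole (s+15): 15 + j150 → |·| = √(15²+150²) = √22725 ≈ 150.75, ∠ = arctan(150/15) ≈ 84.29°
|T| = 500 / 150.75 ≈ 3.3167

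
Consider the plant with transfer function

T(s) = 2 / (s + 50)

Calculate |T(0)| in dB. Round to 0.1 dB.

T(0) = 2 / 50 = 0.04
20 log₁₀(0.04) ≈ -27.96 dB

-28.0 dB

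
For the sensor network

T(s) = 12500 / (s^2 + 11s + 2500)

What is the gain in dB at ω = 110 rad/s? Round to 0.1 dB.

2.2 dB

At s = jω = j110:
quadratic: (j110)² + 11·j110 + 2500 = -9600 + j1210 → |·| ≈ 9676, ∠ ≈ 172.82°
|T| = 12500 / 9676 ≈ 1.2919
Gain = 20 log₁₀(1.2919) ≈ 2.22 dB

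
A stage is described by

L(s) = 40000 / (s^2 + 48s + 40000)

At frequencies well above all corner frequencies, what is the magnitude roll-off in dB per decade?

-40 dB/decade

Each pole contributes −20 dB/decade at high frequency; each zero contributes +20 dB/decade.
Net: 0 zero(s) − 2 pole(s) → -40 dB/decade.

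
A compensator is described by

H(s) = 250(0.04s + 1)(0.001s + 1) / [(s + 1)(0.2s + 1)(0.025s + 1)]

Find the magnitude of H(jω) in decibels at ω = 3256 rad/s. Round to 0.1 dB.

-63.8 dB

At ω = 3256 rad/s:
zero (1 + j3256·0.04) = 1 + j130.24 → |·| ≈ 130.24, ∠ ≈ 89.56°
zero (1 + j3256·0.001) = 1 + j3.256 → |·| ≈ 3.4061, ∠ ≈ 72.93°
pole (1 + j3256·1) = 1 + j3256 → |·| ≈ 3256, ∠ ≈ 89.98°
pole (1 + j3256·0.2) = 1 + j651.2 → |·| ≈ 651.2, ∠ ≈ 89.91°
pole (1 + j3256·0.025) = 1 + j81.4 → |·| ≈ 81.406, ∠ ≈ 89.30°
|H| = 250 · 130.24 · 3.4061 / (3256 · 651.2 · 81.406) ≈ 0.00064252
Gain = 20 log₁₀(0.00064252) ≈ -63.84 dB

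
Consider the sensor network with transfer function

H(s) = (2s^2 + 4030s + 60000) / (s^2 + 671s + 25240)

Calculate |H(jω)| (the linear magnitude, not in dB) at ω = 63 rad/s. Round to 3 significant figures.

5.48

Substitute s = j63:
Numerator: 2(j63)^2 + 4030(j63) + 60000 = 52062 + j253890
Denominator: (j63)^2 + 671(j63) + 25240 = 21271 + j42273
|N| = √(52062² + 253890²) ≈ 2.5917e+05, ∠N ≈ 78.41°
|D| = √(21271² + 42273²) ≈ 47323, ∠D ≈ 63.29°
|H| = 2.5917e+05 / 47323 ≈ 5.4766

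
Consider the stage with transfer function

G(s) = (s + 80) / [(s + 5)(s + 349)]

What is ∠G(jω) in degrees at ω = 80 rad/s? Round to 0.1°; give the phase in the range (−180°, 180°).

-54.3°

At s = jω = j80:
zero (s+80): 80 + j80 → |·| = √(80²+80²) = √12800 ≈ 113.14, ∠ = arctan(80/80) ≈ 45.00°
pole (s+5): 5 + j80 → |·| = √(5²+80²) = √6425 ≈ 80.156, ∠ = arctan(80/5) ≈ 86.42°
pole (s+349): 349 + j80 → |·| = √(349²+80²) = √128201 ≈ 358.05, ∠ = arctan(80/349) ≈ 12.91°
∠G = 45.00° − 99.33° = -54.33°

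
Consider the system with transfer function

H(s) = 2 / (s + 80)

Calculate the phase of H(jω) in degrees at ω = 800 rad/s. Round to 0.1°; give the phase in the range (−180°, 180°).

Substitute s = j800:
Numerator: 2 = 2 + j0
Denominator: (j800) + 80 = 80 + j800
|N| = √(2² + 0²) ≈ 2, ∠N ≈ 0.00°
|D| = √(80² + 800²) ≈ 803.99, ∠D ≈ 84.29°
∠H = 0.00° − 84.29° = -84.29°

-84.3°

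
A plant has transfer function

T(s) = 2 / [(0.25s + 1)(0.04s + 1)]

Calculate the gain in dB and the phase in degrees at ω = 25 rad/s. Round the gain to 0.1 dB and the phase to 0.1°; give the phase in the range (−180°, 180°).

At ω = 25 rad/s:
pole (1 + j25·0.25) = 1 + j6.25 → |·| ≈ 6.3295, ∠ ≈ 80.91°
pole (1 + j25·0.04) = 1 + j1 → |·| ≈ 1.4142, ∠ ≈ 45.00°
|T| = 2 · 1 / (6.3295 · 1.4142) ≈ 0.22343
Gain = 20 log₁₀(0.22343) ≈ -13.02 dB
∠T = (0°) − (80.91° + 45.00°) = -125.91°

-13.0 dB, -125.9°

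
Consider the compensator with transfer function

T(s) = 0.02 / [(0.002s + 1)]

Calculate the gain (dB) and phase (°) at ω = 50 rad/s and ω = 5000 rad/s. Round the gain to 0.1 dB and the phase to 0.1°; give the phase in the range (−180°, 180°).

ω = 50: -34.0 dB, -5.7°; ω = 5000: -54.0 dB, -84.3°

At ω = 50 rad/s:
pole (1 + j50·0.002) = 1 + j0.1 → |·| ≈ 1.005, ∠ ≈ 5.71°
|T| = 0.02 · 1 / (1.005) ≈ 0.0199
Gain = 20 log₁₀(0.0199) ≈ -34.02 dB
∠T = (0°) − (5.71°) = -5.71°

At ω = 5000 rad/s:
pole (1 + j5000·0.002) = 1 + j10 → |·| ≈ 10.05, ∠ ≈ 84.29°
|T| = 0.02 · 1 / (10.05) ≈ 0.00199
Gain = 20 log₁₀(0.00199) ≈ -54.02 dB
∠T = (0°) − (84.29°) = -84.29°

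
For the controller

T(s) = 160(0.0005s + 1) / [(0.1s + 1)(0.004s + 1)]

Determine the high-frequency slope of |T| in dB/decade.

Each pole contributes −20 dB/decade at high frequency; each zero contributes +20 dB/decade.
Net: 1 zero(s) − 2 pole(s) → -20 dB/decade.

-20 dB/decade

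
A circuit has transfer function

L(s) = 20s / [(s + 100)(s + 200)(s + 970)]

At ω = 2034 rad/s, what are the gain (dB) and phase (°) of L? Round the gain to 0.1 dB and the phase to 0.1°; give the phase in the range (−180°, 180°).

-107.3 dB, -146.1°

At s = jω = j2034:
zero at origin: s = j2034 → |·| = 2034, ∠ = 90.00°
pole (s+100): 100 + j2034 → |·| = √(100²+2034²) = √4147156 ≈ 2036.5, ∠ = arctan(2034/100) ≈ 87.19°
pole (s+200): 200 + j2034 → |·| = √(200²+2034²) = √4177156 ≈ 2043.8, ∠ = arctan(2034/200) ≈ 84.38°
pole (s+970): 970 + j2034 → |·| = √(970²+2034²) = √5078056 ≈ 2253.5, ∠ = arctan(2034/970) ≈ 64.50°
|L| = 20 · 2034 / 9.3795e+09 ≈ 4.3371e-06
Gain = 20 log₁₀(4.3371e-06) ≈ -107.26 dB
∠L = 90.00° − 236.07° = -146.07°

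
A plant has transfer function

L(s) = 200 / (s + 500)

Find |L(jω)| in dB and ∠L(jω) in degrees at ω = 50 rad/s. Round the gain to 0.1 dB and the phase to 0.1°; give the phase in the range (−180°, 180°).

At s = jω = j50:
pole (s+500): 500 + j50 → |·| = √(500²+50²) = √252500 ≈ 502.49, ∠ = arctan(50/500) ≈ 5.71°
|L| = 200 / 502.49 ≈ 0.39802
Gain = 20 log₁₀(0.39802) ≈ -8.00 dB
∠L = 0.00° − 5.71° = -5.71°

-8.0 dB, -5.7°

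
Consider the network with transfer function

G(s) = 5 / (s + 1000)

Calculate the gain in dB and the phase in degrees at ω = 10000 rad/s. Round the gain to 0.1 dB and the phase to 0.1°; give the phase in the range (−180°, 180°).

-66.1 dB, -84.3°

Substitute s = j10000:
Numerator: 5 = 5 + j0
Denominator: (j10000) + 1000 = 1000 + j10000
|N| = √(5² + 0²) ≈ 5, ∠N ≈ 0.00°
|D| = √(1000² + 10000²) ≈ 10050, ∠D ≈ 84.29°
|G| = 5 / 10050 ≈ 0.00049751
Gain = 20 log₁₀(0.00049751) ≈ -66.06 dB
∠G = 0.00° − 84.29° = -84.29°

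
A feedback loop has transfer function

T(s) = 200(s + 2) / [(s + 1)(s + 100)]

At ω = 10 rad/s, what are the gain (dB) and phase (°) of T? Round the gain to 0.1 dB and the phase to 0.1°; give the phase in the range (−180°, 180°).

6.1 dB, -11.3°

At s = jω = j10:
zero (s+2): 2 + j10 → |·| = √(2²+10²) = √104 ≈ 10.198, ∠ = arctan(10/2) ≈ 78.69°
pole (s+1): 1 + j10 → |·| = √(1²+10²) = √101 ≈ 10.05, ∠ = arctan(10/1) ≈ 84.29°
pole (s+100): 100 + j10 → |·| = √(100²+10²) = √10100 ≈ 100.5, ∠ = arctan(10/100) ≈ 5.71°
|T| = 200 · 10.198 / 1010 ≈ 2.0194
Gain = 20 log₁₀(2.0194) ≈ 6.10 dB
∠T = 78.69° − 90.00° = -11.31°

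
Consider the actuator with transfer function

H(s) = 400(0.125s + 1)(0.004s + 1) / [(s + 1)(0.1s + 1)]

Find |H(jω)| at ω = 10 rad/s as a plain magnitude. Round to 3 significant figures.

At ω = 10 rad/s:
zero (1 + j10·0.125) = 1 + j1.25 → |·| ≈ 1.6008, ∠ ≈ 51.34°
zero (1 + j10·0.004) = 1 + j0.04 → |·| ≈ 1.0008, ∠ ≈ 2.29°
pole (1 + j10·1) = 1 + j10 → |·| ≈ 10.05, ∠ ≈ 84.29°
pole (1 + j10·0.1) = 1 + j1 → |·| ≈ 1.4142, ∠ ≈ 45.00°
|H| = 400 · 1.6008 · 1.0008 / (10.05 · 1.4142) ≈ 45.089

45.1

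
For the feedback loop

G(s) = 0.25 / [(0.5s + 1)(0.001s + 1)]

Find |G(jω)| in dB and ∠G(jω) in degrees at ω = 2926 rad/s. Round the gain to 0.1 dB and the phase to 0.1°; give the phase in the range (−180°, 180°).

At ω = 2926 rad/s:
pole (1 + j2926·0.5) = 1 + j1463 → |·| ≈ 1463, ∠ ≈ 89.96°
pole (1 + j2926·0.001) = 1 + j2.926 → |·| ≈ 3.0922, ∠ ≈ 71.13°
|G| = 0.25 · 1 / (1463 · 3.0922) ≈ 5.5262e-05
Gain = 20 log₁₀(5.5262e-05) ≈ -85.15 dB
∠G = (0°) − (89.96° + 71.13°) = -161.09°

-85.2 dB, -161.1°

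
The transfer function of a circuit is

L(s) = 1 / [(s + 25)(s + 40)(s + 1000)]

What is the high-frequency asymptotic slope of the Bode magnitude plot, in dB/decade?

-60 dB/decade

Each pole contributes −20 dB/decade at high frequency; each zero contributes +20 dB/decade.
Net: 0 zero(s) − 3 pole(s) → -60 dB/decade.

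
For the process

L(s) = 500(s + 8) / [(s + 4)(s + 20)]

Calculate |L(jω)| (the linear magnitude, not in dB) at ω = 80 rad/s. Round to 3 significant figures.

6.09

At s = jω = j80:
zero (s+8): 8 + j80 → |·| = √(8²+80²) = √6464 ≈ 80.399, ∠ = arctan(80/8) ≈ 84.29°
pole (s+4): 4 + j80 → |·| = √(4²+80²) = √6416 ≈ 80.1, ∠ = arctan(80/4) ≈ 87.14°
pole (s+20): 20 + j80 → |·| = √(20²+80²) = √6800 ≈ 82.462, ∠ = arctan(80/20) ≈ 75.96°
|L| = 500 · 80.399 / 6605.2 ≈ 6.086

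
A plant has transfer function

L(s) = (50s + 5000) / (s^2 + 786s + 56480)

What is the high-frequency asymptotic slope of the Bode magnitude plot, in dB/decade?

-20 dB/decade

Each pole contributes −20 dB/decade at high frequency; each zero contributes +20 dB/decade.
Net: 1 zero(s) − 2 pole(s) → -20 dB/decade.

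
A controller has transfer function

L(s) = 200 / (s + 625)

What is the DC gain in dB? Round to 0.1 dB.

-9.9 dB

L(0) = 200 / 625 = 0.32
20 log₁₀(0.32) ≈ -9.90 dB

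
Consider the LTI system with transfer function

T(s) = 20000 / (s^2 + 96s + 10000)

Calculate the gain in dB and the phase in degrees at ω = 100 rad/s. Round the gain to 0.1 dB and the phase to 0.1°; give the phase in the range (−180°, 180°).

At s = jω = j100:
quadratic: (j100)² + 96·j100 + 10000 = 0 + j9600 → |·| ≈ 9600, ∠ ≈ 90.00°
|T| = 20000 / 9600 ≈ 2.0833
Gain = 20 log₁₀(2.0833) ≈ 6.38 dB
∠T = 0.00° − 90.00° = -90.00°

6.4 dB, -90.0°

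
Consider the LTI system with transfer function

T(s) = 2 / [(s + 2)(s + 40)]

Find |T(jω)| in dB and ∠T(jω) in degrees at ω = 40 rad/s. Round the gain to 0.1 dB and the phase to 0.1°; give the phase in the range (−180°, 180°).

-61.1 dB, -132.1°

At s = jω = j40:
pole (s+2): 2 + j40 → |·| = √(2²+40²) = √1604 ≈ 40.05, ∠ = arctan(40/2) ≈ 87.14°
pole (s+40): 40 + j40 → |·| = √(40²+40²) = √3200 ≈ 56.569, ∠ = arctan(40/40) ≈ 45.00°
|T| = 2 / 2265.6 ≈ 0.00088277
Gain = 20 log₁₀(0.00088277) ≈ -61.08 dB
∠T = 0.00° − 132.14° = -132.14°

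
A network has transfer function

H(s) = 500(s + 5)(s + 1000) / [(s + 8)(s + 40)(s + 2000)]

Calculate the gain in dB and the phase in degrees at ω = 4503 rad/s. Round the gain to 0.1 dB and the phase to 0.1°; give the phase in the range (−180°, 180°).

-19.7 dB, -78.0°

At s = jω = j4503:
zero (s+5): 5 + j4503 → |·| = √(5²+4503²) = √20277034 ≈ 4503, ∠ = arctan(4503/5) ≈ 89.94°
zero (s+1000): 1000 + j4503 → |·| = √(1000²+4503²) = √21277009 ≈ 4612.7, ∠ = arctan(4503/1000) ≈ 77.48°
pole (s+8): 8 + j4503 → |·| = √(8²+4503²) = √20277073 ≈ 4503, ∠ = arctan(4503/8) ≈ 89.90°
pole (s+40): 40 + j4503 → |·| = √(40²+4503²) = √20278609 ≈ 4503.2, ∠ = arctan(4503/40) ≈ 89.49°
pole (s+2000): 2000 + j4503 → |·| = √(2000²+4503²) = √24277009 ≈ 4927.2, ∠ = arctan(4503/2000) ≈ 66.05°
|H| = 500 · 2.0771e+07 / 9.9913e+10 ≈ 0.10395
Gain = 20 log₁₀(0.10395) ≈ -19.66 dB
∠H = 167.42° − 245.44° = -78.02°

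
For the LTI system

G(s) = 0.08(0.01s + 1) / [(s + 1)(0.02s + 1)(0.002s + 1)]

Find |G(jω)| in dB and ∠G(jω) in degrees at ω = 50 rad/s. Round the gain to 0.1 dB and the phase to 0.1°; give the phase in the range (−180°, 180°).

At ω = 50 rad/s:
zero (1 + j50·0.01) = 1 + j0.5 → |·| ≈ 1.118, ∠ ≈ 26.57°
pole (1 + j50·1) = 1 + j50 → |·| ≈ 50.01, ∠ ≈ 88.85°
pole (1 + j50·0.02) = 1 + j1 → |·| ≈ 1.4142, ∠ ≈ 45.00°
pole (1 + j50·0.002) = 1 + j0.1 → |·| ≈ 1.005, ∠ ≈ 5.71°
|G| = 0.08 · 1.118 / (50.01 · 1.4142 · 1.005) ≈ 0.0012583
Gain = 20 log₁₀(0.0012583) ≈ -58.00 dB
∠G = (26.57°) − (88.85° + 45.00° + 5.71°) = -112.99°

-58.0 dB, -113.0°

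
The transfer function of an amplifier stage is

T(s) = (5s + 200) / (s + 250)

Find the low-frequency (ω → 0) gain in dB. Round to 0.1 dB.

-1.9 dB

T(0) = 200 / 250 = 0.8
20 log₁₀(0.8) ≈ -1.94 dB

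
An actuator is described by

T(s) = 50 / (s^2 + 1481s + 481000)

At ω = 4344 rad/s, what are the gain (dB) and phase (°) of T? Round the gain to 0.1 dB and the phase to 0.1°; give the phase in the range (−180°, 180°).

Substitute s = j4344:
Numerator: 50 = 50 + j0
Denominator: (j4344)^2 + 1481(j4344) + 481000 = -18389336 + j6433464
|N| = √(50² + 0²) ≈ 50, ∠N ≈ 0.00°
|D| = √(18389336² + 6433464²) ≈ 1.9482e+07, ∠D ≈ 160.72°
|T| = 50 / 1.9482e+07 ≈ 2.5665e-06
Gain = 20 log₁₀(2.5665e-06) ≈ -111.81 dB
∠T = 0.00° − 160.72° = -160.72°

-111.8 dB, -160.7°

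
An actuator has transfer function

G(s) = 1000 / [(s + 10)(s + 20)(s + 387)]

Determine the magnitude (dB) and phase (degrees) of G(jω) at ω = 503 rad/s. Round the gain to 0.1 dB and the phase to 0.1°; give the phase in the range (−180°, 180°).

-104.1 dB, 131.0°

At s = jω = j503:
pole (s+10): 10 + j503 → |·| = √(10²+503²) = √253109 ≈ 503.1, ∠ = arctan(503/10) ≈ 88.86°
pole (s+20): 20 + j503 → |·| = √(20²+503²) = √253409 ≈ 503.4, ∠ = arctan(503/20) ≈ 87.72°
pole (s+387): 387 + j503 → |·| = √(387²+503²) = √402778 ≈ 634.65, ∠ = arctan(503/387) ≈ 52.43°
|G| = 1000 / 1.6073e+08 ≈ 6.2216e-06
Gain = 20 log₁₀(6.2216e-06) ≈ -104.12 dB
∠G = 0.00° − 229.01° = -229.01° ≡ 130.99° (principal value)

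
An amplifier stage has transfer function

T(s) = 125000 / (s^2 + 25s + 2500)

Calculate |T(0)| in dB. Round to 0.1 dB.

T(0) = 125000 / 2500 = 50
20 log₁₀(50) ≈ 33.98 dB

34.0 dB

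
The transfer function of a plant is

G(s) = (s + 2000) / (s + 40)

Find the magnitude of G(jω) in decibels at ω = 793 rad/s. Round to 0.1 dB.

At s = jω = j793:
zero (s+2000): 2000 + j793 → |·| = √(2000²+793²) = √4628849 ≈ 2151.5, ∠ = arctan(793/2000) ≈ 21.63°
pole (s+40): 40 + j793 → |·| = √(40²+793²) = √630449 ≈ 794.01, ∠ = arctan(793/40) ≈ 87.11°
|G| = 1 · 2151.5 / 794.01 ≈ 2.7097
Gain = 20 log₁₀(2.7097) ≈ 8.66 dB

8.7 dB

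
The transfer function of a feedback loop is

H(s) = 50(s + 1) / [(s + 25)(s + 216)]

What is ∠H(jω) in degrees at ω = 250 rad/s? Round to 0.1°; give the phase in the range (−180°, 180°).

At s = jω = j250:
zero (s+1): 1 + j250 → |·| = √(1²+250²) = √62501 ≈ 250, ∠ = arctan(250/1) ≈ 89.77°
pole (s+25): 25 + j250 → |·| = √(25²+250²) = √63125 ≈ 251.25, ∠ = arctan(250/25) ≈ 84.29°
pole (s+216): 216 + j250 → |·| = √(216²+250²) = √109156 ≈ 330.39, ∠ = arctan(250/216) ≈ 49.17°
∠H = 89.77° − 133.46° = -43.69°

-43.7°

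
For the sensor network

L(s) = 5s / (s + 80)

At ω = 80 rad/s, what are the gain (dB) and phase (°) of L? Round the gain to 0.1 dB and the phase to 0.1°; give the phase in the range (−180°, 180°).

11.0 dB, 45.0°

At s = jω = j80:
zero at origin: s = j80 → |·| = 80, ∠ = 90.00°
pole (s+80): 80 + j80 → |·| = √(80²+80²) = √12800 ≈ 113.14, ∠ = arctan(80/80) ≈ 45.00°
|L| = 5 · 80 / 113.14 ≈ 3.5354
Gain = 20 log₁₀(3.5354) ≈ 10.97 dB
∠L = 90.00° − 45.00° = 45.00°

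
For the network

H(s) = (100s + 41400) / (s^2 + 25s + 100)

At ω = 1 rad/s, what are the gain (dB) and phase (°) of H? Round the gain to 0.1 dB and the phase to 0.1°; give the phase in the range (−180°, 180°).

52.2 dB, -14.0°

Substitute s = j1:
Numerator: 100(j1) + 41400 = 41400 + j100
Denominator: (j1)^2 + 25(j1) + 100 = 99 + j25
|N| = √(41400² + 100²) ≈ 41400, ∠N ≈ 0.14°
|D| = √(99² + 25²) ≈ 102.11, ∠D ≈ 14.17°
|H| = 41400 / 102.11 ≈ 405.45
Gain = 20 log₁₀(405.45) ≈ 52.16 dB
∠H = 0.14° − 14.17° = -14.03°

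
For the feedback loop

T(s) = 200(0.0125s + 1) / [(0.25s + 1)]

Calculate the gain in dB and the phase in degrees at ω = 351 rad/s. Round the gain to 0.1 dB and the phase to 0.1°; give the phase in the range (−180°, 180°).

20.2 dB, -12.2°

At ω = 351 rad/s:
zero (1 + j351·0.0125) = 1 + j4.3875 → |·| ≈ 4.5, ∠ ≈ 77.16°
pole (1 + j351·0.25) = 1 + j87.75 → |·| ≈ 87.756, ∠ ≈ 89.35°
|T| = 200 · 4.5 / (87.756) ≈ 10.256
Gain = 20 log₁₀(10.256) ≈ 20.22 dB
∠T = (77.16°) − (89.35°) = -12.19°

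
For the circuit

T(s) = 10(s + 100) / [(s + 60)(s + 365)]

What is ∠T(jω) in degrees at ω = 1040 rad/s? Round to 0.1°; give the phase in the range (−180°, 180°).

-72.9°

At s = jω = j1040:
zero (s+100): 100 + j1040 → |·| = √(100²+1040²) = √1091600 ≈ 1044.8, ∠ = arctan(1040/100) ≈ 84.51°
pole (s+60): 60 + j1040 → |·| = √(60²+1040²) = √1085200 ≈ 1041.7, ∠ = arctan(1040/60) ≈ 86.70°
pole (s+365): 365 + j1040 → |·| = √(365²+1040²) = √1214825 ≈ 1102.2, ∠ = arctan(1040/365) ≈ 70.66°
∠T = 84.51° − 157.36° = -72.85°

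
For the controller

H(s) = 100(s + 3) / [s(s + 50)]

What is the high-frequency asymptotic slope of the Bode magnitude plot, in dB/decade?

Each pole contributes −20 dB/decade at high frequency; each zero contributes +20 dB/decade.
Net: 1 zero(s) − 2 pole(s) → -20 dB/decade.

-20 dB/decade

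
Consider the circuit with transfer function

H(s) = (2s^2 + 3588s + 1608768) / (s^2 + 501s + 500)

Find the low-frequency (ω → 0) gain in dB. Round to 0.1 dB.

70.2 dB

H(0) = 1608768 / 500 ≈ 3217.5
20 log₁₀(3217.5) ≈ 70.15 dB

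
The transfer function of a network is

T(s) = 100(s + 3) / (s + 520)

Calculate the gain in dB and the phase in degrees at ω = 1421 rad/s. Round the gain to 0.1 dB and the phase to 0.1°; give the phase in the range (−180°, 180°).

39.5 dB, 20.0°

At s = jω = j1421:
zero (s+3): 3 + j1421 → |·| = √(3²+1421²) = √2019250 ≈ 1421, ∠ = arctan(1421/3) ≈ 89.88°
pole (s+520): 520 + j1421 → |·| = √(520²+1421²) = √2289641 ≈ 1513.2, ∠ = arctan(1421/520) ≈ 69.90°
|T| = 100 · 1421 / 1513.2 ≈ 93.907
Gain = 20 log₁₀(93.907) ≈ 39.45 dB
∠T = 89.88° − 69.90° = 19.98°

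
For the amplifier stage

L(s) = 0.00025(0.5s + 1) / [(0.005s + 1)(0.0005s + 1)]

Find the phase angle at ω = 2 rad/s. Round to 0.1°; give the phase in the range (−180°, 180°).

44.4°

At ω = 2 rad/s:
zero (1 + j2·0.5) = 1 + j1 → |·| ≈ 1.4142, ∠ ≈ 45.00°
pole (1 + j2·0.005) = 1 + j0.01 → |·| ≈ 1, ∠ ≈ 0.57°
pole (1 + j2·0.0005) = 1 + j0.001 → |·| ≈ 1, ∠ ≈ 0.06°
∠L = (45.00°) − (0.57° + 0.06°) = 44.37°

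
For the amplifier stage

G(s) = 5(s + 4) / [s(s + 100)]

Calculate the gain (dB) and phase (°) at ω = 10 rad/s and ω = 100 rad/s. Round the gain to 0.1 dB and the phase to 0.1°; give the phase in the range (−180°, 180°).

At s = jω = j10:
zero (s+4): 4 + j10 → |·| = √(4²+10²) = √116 ≈ 10.77, ∠ = arctan(10/4) ≈ 68.20°
pole (s+100): 100 + j10 → |·| = √(100²+10²) = √10100 ≈ 100.5, ∠ = arctan(10/100) ≈ 5.71°
pole at origin: |s| = 10, ∠ = 90.00° (in denominator)
|G| = 5 · 10.77 / 1005 ≈ 0.053582
Gain = 20 log₁₀(0.053582) ≈ -25.42 dB
∠G = 68.20° − 95.71° = -27.51°

At s = jω = j100:
zero (s+4): 4 + j100 → |·| = √(4²+100²) = √10016 ≈ 100.08, ∠ = arctan(100/4) ≈ 87.71°
pole (s+100): 100 + j100 → |·| = √(100²+100²) = √20000 ≈ 141.42, ∠ = arctan(100/100) ≈ 45.00°
pole at origin: |s| = 100, ∠ = 90.00° (in denominator)
|G| = 5 · 100.08 / 14142 ≈ 0.035384
Gain = 20 log₁₀(0.035384) ≈ -29.02 dB
∠G = 87.71° − 135.00° = -47.29°

ω = 10: -25.4 dB, -27.5°; ω = 100: -29.0 dB, -47.3°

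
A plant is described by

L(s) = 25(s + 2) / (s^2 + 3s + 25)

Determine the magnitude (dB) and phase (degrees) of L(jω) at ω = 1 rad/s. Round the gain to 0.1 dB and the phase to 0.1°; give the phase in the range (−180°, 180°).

7.3 dB, 19.4°

At s = jω = j1:
zero (s+2): 2 + j1 → |·| = √(2²+1²) = √5 ≈ 2.2361, ∠ = arctan(1/2) ≈ 26.57°
quadratic: (j1)² + 3·j1 + 25 = 24 + j3 → |·| ≈ 24.187, ∠ ≈ 7.13°
|L| = 25 · 2.2361 / 24.187 ≈ 2.3113
Gain = 20 log₁₀(2.3113) ≈ 7.28 dB
∠L = 26.57° − 7.13° = 19.44°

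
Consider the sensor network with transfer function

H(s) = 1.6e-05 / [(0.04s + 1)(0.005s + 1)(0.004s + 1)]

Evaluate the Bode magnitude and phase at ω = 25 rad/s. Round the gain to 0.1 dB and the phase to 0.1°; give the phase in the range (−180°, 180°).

-99.0 dB, -57.8°

At ω = 25 rad/s:
pole (1 + j25·0.04) = 1 + j1 → |·| ≈ 1.4142, ∠ ≈ 45.00°
pole (1 + j25·0.005) = 1 + j0.125 → |·| ≈ 1.0078, ∠ ≈ 7.13°
pole (1 + j25·0.004) = 1 + j0.1 → |·| ≈ 1.005, ∠ ≈ 5.71°
|H| = 1.6e-05 · 1 / (1.4142 · 1.0078 · 1.005) ≈ 1.117e-05
Gain = 20 log₁₀(1.117e-05) ≈ -99.04 dB
∠H = (0°) − (45.00° + 7.13° + 5.71°) = -57.84°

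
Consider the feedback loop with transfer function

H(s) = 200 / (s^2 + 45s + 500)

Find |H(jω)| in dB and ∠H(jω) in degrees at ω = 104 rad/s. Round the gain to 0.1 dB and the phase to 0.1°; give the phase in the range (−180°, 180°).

-35.1 dB, -155.6°

Substitute s = j104:
Numerator: 200 = 200 + j0
Denominator: (j104)^2 + 45(j104) + 500 = -10316 + j4680
|N| = √(200² + 0²) ≈ 200, ∠N ≈ 0.00°
|D| = √(10316² + 4680²) ≈ 11328, ∠D ≈ 155.60°
|H| = 200 / 11328 ≈ 0.017655
Gain = 20 log₁₀(0.017655) ≈ -35.06 dB
∠H = 0.00° − 155.60° = -155.60°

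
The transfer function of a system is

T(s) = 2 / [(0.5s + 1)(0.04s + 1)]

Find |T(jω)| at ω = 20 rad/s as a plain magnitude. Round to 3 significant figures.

0.155

At ω = 20 rad/s:
pole (1 + j20·0.5) = 1 + j10 → |·| ≈ 10.05, ∠ ≈ 84.29°
pole (1 + j20·0.04) = 1 + j0.8 → |·| ≈ 1.2806, ∠ ≈ 38.66°
|T| = 2 · 1 / (10.05 · 1.2806) ≈ 0.1554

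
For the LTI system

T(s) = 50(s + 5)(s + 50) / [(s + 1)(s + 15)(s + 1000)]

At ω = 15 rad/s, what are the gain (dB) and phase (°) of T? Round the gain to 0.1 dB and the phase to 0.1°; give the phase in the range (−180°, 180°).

-17.8 dB, -43.8°

At s = jω = j15:
zero (s+5): 5 + j15 → |·| = √(5²+15²) = √250 ≈ 15.811, ∠ = arctan(15/5) ≈ 71.57°
zero (s+50): 50 + j15 → |·| = √(50²+15²) = √2725 ≈ 52.202, ∠ = arctan(15/50) ≈ 16.70°
pole (s+1): 1 + j15 → |·| = √(1²+15²) = √226 ≈ 15.033, ∠ = arctan(15/1) ≈ 86.19°
pole (s+15): 15 + j15 → |·| = √(15²+15²) = √450 ≈ 21.213, ∠ = arctan(15/15) ≈ 45.00°
pole (s+1000): 1000 + j15 → |·| = √(1000²+15²) = √1000225 ≈ 1000.1, ∠ = arctan(15/1000) ≈ 0.86°
|T| = 50 · 825.37 / 3.1893e+05 ≈ 0.1294
Gain = 20 log₁₀(0.1294) ≈ -17.76 dB
∠T = 88.27° − 132.05° = -43.78°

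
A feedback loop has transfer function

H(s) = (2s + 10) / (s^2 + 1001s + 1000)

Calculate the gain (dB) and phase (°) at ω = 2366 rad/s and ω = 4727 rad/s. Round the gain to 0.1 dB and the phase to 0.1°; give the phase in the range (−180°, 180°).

ω = 2366: -62.2 dB, -67.2°; ω = 4727: -67.7 dB, -78.1°

Substitute s = j2366:
Numerator: 2(j2366) + 10 = 10 + j4732
Denominator: (j2366)^2 + 1001(j2366) + 1000 = -5596956 + j2368366
|N| = √(10² + 4732²) ≈ 4732, ∠N ≈ 89.88°
|D| = √(5596956² + 2368366²) ≈ 6.0774e+06, ∠D ≈ 157.06°
|H| = 4732 / 6.0774e+06 ≈ 0.00077862
Gain = 20 log₁₀(0.00077862) ≈ -62.17 dB
∠H = 89.88° − 157.06° = -67.18°

Substitute s = j4727:
Numerator: 2(j4727) + 10 = 10 + j9454
Denominator: (j4727)^2 + 1001(j4727) + 1000 = -22343529 + j4731727
|N| = √(10² + 9454²) ≈ 9454, ∠N ≈ 89.94°
|D| = √(22343529² + 4731727²) ≈ 2.2839e+07, ∠D ≈ 168.04°
|H| = 9454 / 2.2839e+07 ≈ 0.00041394
Gain = 20 log₁₀(0.00041394) ≈ -67.66 dB
∠H = 89.94° − 168.04° = -78.10°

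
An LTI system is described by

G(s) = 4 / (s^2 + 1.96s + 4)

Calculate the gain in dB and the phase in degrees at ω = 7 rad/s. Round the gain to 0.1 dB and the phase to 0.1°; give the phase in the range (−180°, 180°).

-21.4 dB, -163.0°

At s = jω = j7:
quadratic: (j7)² + 1.96·j7 + 4 = -45 + j13.72 → |·| ≈ 47.045, ∠ ≈ 163.04°
|G| = 4 / 47.045 ≈ 0.085025
Gain = 20 log₁₀(0.085025) ≈ -21.41 dB
∠G = 0.00° − 163.04° = -163.04°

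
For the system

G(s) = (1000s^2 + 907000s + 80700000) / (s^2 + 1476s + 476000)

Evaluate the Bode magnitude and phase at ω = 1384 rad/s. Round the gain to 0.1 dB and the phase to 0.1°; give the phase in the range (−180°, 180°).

Substitute s = j1384:
Numerator: 1000(j1384)^2 + 907000(j1384) + 80700000 = -1834756000 + j1255288000
Denominator: (j1384)^2 + 1476(j1384) + 476000 = -1439456 + j2042784
|N| = √(1834756000² + 1255288000²) ≈ 2.2231e+09, ∠N ≈ 145.62°
|D| = √(1439456² + 2042784²) ≈ 2.499e+06, ∠D ≈ 125.17°
|G| = 2.2231e+09 / 2.499e+06 ≈ 889.6
Gain = 20 log₁₀(889.6) ≈ 58.98 dB
∠G = 145.62° − 125.17° = 20.45°

59.0 dB, 20.5°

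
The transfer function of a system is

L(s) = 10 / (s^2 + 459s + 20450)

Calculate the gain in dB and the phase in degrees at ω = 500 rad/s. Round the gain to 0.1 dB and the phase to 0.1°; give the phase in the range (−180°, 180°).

Substitute s = j500:
Numerator: 10 = 10 + j0
Denominator: (j500)^2 + 459(j500) + 20450 = -229550 + j229500
|N| = √(10² + 0²) ≈ 10, ∠N ≈ 0.00°
|D| = √(229550² + 229500²) ≈ 3.246e+05, ∠D ≈ 135.01°
|L| = 10 / 3.246e+05 ≈ 3.0807e-05
Gain = 20 log₁₀(3.0807e-05) ≈ -90.23 dB
∠L = 0.00° − 135.01° = -135.01°

-90.2 dB, -135.0°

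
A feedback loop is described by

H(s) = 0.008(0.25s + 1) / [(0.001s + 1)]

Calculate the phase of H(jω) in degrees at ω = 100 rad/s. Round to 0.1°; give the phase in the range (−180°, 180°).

At ω = 100 rad/s:
zero (1 + j100·0.25) = 1 + j25 → |·| ≈ 25.02, ∠ ≈ 87.71°
pole (1 + j100·0.001) = 1 + j0.1 → |·| ≈ 1.005, ∠ ≈ 5.71°
∠H = (87.71°) − (5.71°) = 82.00°

82.0°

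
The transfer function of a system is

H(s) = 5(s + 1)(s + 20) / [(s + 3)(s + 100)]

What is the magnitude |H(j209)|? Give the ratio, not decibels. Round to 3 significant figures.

4.53

At s = jω = j209:
zero (s+1): 1 + j209 → |·| = √(1²+209²) = √43682 ≈ 209, ∠ = arctan(209/1) ≈ 89.73°
zero (s+20): 20 + j209 → |·| = √(20²+209²) = √44081 ≈ 209.95, ∠ = arctan(209/20) ≈ 84.53°
pole (s+3): 3 + j209 → |·| = √(3²+209²) = √43690 ≈ 209.02, ∠ = arctan(209/3) ≈ 89.18°
pole (s+100): 100 + j209 → |·| = √(100²+209²) = √53681 ≈ 231.69, ∠ = arctan(209/100) ≈ 64.43°
|H| = 5 · 43880 / 48428 ≈ 4.5304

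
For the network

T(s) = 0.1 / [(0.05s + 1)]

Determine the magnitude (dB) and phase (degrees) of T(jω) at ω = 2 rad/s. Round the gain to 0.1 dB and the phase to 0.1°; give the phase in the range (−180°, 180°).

At ω = 2 rad/s:
pole (1 + j2·0.05) = 1 + j0.1 → |·| ≈ 1.005, ∠ ≈ 5.71°
|T| = 0.1 · 1 / (1.005) ≈ 0.099502
Gain = 20 log₁₀(0.099502) ≈ -20.04 dB
∠T = (0°) − (5.71°) = -5.71°

-20.0 dB, -5.7°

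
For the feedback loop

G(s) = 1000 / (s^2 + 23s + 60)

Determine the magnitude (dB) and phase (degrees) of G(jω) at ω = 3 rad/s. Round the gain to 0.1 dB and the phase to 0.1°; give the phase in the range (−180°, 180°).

Substitute s = j3:
Numerator: 1000 = 1000 + j0
Denominator: (j3)^2 + 23(j3) + 60 = 51 + j69
|N| = √(1000² + 0²) ≈ 1000, ∠N ≈ 0.00°
|D| = √(51² + 69²) ≈ 85.802, ∠D ≈ 53.53°
|G| = 1000 / 85.802 ≈ 11.655
Gain = 20 log₁₀(11.655) ≈ 21.33 dB
∠G = 0.00° − 53.53° = -53.53°

21.3 dB, -53.5°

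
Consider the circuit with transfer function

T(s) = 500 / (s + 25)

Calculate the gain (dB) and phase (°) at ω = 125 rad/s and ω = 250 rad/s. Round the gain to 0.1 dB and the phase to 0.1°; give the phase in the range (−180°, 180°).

Substitute s = j125:
Numerator: 500 = 500 + j0
Denominator: (j125) + 25 = 25 + j125
|N| = √(500² + 0²) ≈ 500, ∠N ≈ 0.00°
|D| = √(25² + 125²) ≈ 127.48, ∠D ≈ 78.69°
|T| = 500 / 127.48 ≈ 3.9222
Gain = 20 log₁₀(3.9222) ≈ 11.87 dB
∠T = 0.00° − 78.69° = -78.69°

Substitute s = j250:
Numerator: 500 = 500 + j0
Denominator: (j250) + 25 = 25 + j250
|N| = √(500² + 0²) ≈ 500, ∠N ≈ 0.00°
|D| = √(25² + 250²) ≈ 251.25, ∠D ≈ 84.29°
|T| = 500 / 251.25 ≈ 1.99
Gain = 20 log₁₀(1.99) ≈ 5.98 dB
∠T = 0.00° − 84.29° = -84.29°

ω = 125: 11.9 dB, -78.7°; ω = 250: 6.0 dB, -84.3°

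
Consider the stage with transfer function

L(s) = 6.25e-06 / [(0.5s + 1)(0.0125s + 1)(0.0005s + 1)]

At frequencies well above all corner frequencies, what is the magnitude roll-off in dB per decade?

-60 dB/decade

Each pole contributes −20 dB/decade at high frequency; each zero contributes +20 dB/decade.
Net: 0 zero(s) − 3 pole(s) → -60 dB/decade.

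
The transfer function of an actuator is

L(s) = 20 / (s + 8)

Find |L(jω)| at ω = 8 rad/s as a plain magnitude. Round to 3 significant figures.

At s = jω = j8:
pole (s+8): 8 + j8 → |·| = √(8²+8²) = √128 ≈ 11.314, ∠ = arctan(8/8) ≈ 45.00°
|L| = 20 / 11.314 ≈ 1.7677

1.77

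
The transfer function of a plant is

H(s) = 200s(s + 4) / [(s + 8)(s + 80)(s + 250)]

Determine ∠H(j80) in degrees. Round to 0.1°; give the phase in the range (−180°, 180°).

30.1°

At s = jω = j80:
zero (s+4): 4 + j80 → |·| = √(4²+80²) = √6416 ≈ 80.1, ∠ = arctan(80/4) ≈ 87.14°
zero at origin: s = j80 → |·| = 80, ∠ = 90.00°
pole (s+8): 8 + j80 → |·| = √(8²+80²) = √6464 ≈ 80.399, ∠ = arctan(80/8) ≈ 84.29°
pole (s+80): 80 + j80 → |·| = √(80²+80²) = √12800 ≈ 113.14, ∠ = arctan(80/80) ≈ 45.00°
pole (s+250): 250 + j80 → |·| = √(250²+80²) = √68900 ≈ 262.49, ∠ = arctan(80/250) ≈ 17.74°
∠H = 177.14° − 147.03° = 30.11°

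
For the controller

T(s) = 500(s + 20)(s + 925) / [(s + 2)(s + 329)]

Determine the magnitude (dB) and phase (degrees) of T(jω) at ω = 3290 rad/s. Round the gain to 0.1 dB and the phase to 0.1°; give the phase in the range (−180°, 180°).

54.3 dB, -10.3°

At s = jω = j3290:
zero (s+20): 20 + j3290 → |·| = √(20²+3290²) = √10824500 ≈ 3290.1, ∠ = arctan(3290/20) ≈ 89.65°
zero (s+925): 925 + j3290 → |·| = √(925²+3290²) = √11679725 ≈ 3417.6, ∠ = arctan(3290/925) ≈ 74.30°
pole (s+2): 2 + j3290 → |·| = √(2²+3290²) = √10824104 ≈ 3290, ∠ = arctan(3290/2) ≈ 89.97°
pole (s+329): 329 + j3290 → |·| = √(329²+3290²) = √10932341 ≈ 3306.4, ∠ = arctan(3290/329) ≈ 84.29°
|T| = 500 · 1.1244e+07 / 1.0878e+07 ≈ 516.82
Gain = 20 log₁₀(516.82) ≈ 54.27 dB
∠T = 163.95° − 174.26° = -10.31°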